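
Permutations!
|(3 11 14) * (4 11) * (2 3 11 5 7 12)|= |(2 3 4 5 7 12)(11 14)|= 6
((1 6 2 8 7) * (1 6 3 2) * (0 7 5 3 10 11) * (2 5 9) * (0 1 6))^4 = (1 10 11)(2 8 9)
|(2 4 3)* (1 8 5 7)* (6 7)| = |(1 8 5 6 7)(2 4 3)| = 15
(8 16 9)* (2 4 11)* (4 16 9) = (2 16 4 11)(8 9) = [0, 1, 16, 3, 11, 5, 6, 7, 9, 8, 10, 2, 12, 13, 14, 15, 4]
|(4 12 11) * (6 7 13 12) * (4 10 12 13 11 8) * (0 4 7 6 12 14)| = 8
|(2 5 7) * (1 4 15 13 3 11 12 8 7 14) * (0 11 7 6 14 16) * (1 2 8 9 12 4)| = 26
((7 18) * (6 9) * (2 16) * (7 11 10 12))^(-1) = (2 16)(6 9)(7 12 10 11 18)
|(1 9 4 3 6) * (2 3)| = 6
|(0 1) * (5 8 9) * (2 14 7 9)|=|(0 1)(2 14 7 9 5 8)|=6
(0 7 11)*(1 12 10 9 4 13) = (0 7 11)(1 12 10 9 4 13) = [7, 12, 2, 3, 13, 5, 6, 11, 8, 4, 9, 0, 10, 1]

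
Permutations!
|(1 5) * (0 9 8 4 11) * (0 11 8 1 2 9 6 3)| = |(11)(0 6 3)(1 5 2 9)(4 8)| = 12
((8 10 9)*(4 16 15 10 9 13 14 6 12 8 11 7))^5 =(4 14 11 10 8 16 6 7 13 9 15 12)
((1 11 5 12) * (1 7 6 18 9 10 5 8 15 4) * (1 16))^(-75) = ((1 11 8 15 4 16)(5 12 7 6 18 9 10))^(-75) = (1 15)(4 11)(5 7 18 10 12 6 9)(8 16)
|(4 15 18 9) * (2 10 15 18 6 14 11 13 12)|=24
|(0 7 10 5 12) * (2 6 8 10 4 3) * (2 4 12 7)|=|(0 2 6 8 10 5 7 12)(3 4)|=8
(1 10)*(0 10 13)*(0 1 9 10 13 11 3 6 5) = (0 13 1 11 3 6 5)(9 10) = [13, 11, 2, 6, 4, 0, 5, 7, 8, 10, 9, 3, 12, 1]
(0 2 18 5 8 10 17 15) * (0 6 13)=[2, 1, 18, 3, 4, 8, 13, 7, 10, 9, 17, 11, 12, 0, 14, 6, 16, 15, 5]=(0 2 18 5 8 10 17 15 6 13)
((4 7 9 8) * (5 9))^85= (9)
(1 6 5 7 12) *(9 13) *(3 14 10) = (1 6 5 7 12)(3 14 10)(9 13) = [0, 6, 2, 14, 4, 7, 5, 12, 8, 13, 3, 11, 1, 9, 10]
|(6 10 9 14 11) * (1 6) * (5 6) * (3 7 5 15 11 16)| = |(1 15 11)(3 7 5 6 10 9 14 16)| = 24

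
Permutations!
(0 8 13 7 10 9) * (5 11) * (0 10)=(0 8 13 7)(5 11)(9 10)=[8, 1, 2, 3, 4, 11, 6, 0, 13, 10, 9, 5, 12, 7]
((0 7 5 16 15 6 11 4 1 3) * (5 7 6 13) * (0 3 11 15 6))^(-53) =(1 11 4)(5 6 13 16 15)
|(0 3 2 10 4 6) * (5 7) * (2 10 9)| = |(0 3 10 4 6)(2 9)(5 7)| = 10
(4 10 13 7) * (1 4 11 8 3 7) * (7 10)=(1 4 7 11 8 3 10 13)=[0, 4, 2, 10, 7, 5, 6, 11, 3, 9, 13, 8, 12, 1]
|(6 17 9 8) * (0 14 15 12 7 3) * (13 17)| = |(0 14 15 12 7 3)(6 13 17 9 8)| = 30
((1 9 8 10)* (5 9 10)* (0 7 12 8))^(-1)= (0 9 5 8 12 7)(1 10)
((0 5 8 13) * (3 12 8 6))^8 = ((0 5 6 3 12 8 13))^8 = (0 5 6 3 12 8 13)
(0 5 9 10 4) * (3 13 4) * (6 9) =(0 5 6 9 10 3 13 4) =[5, 1, 2, 13, 0, 6, 9, 7, 8, 10, 3, 11, 12, 4]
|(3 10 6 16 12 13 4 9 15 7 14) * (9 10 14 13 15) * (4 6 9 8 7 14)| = |(3 4 10 9 8 7 13 6 16 12 15 14)| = 12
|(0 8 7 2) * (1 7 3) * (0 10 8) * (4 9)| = |(1 7 2 10 8 3)(4 9)| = 6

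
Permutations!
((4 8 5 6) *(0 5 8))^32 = ((8)(0 5 6 4))^32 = (8)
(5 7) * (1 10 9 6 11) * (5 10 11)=(1 11)(5 7 10 9 6)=[0, 11, 2, 3, 4, 7, 5, 10, 8, 6, 9, 1]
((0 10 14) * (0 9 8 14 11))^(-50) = (0 10 11)(8 14 9)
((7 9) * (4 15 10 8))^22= (4 10)(8 15)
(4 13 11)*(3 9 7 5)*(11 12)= (3 9 7 5)(4 13 12 11)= [0, 1, 2, 9, 13, 3, 6, 5, 8, 7, 10, 4, 11, 12]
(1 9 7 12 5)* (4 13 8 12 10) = (1 9 7 10 4 13 8 12 5) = [0, 9, 2, 3, 13, 1, 6, 10, 12, 7, 4, 11, 5, 8]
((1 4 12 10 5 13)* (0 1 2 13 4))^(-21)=(0 1)(2 13)(4 5 10 12)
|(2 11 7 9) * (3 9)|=|(2 11 7 3 9)|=5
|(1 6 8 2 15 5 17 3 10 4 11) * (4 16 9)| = |(1 6 8 2 15 5 17 3 10 16 9 4 11)| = 13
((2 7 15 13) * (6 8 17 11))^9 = (2 7 15 13)(6 8 17 11)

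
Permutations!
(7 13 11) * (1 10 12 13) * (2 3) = [0, 10, 3, 2, 4, 5, 6, 1, 8, 9, 12, 7, 13, 11] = (1 10 12 13 11 7)(2 3)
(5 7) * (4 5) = (4 5 7) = [0, 1, 2, 3, 5, 7, 6, 4]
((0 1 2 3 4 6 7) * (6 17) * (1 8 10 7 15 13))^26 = (0 10)(1 3 17 15)(2 4 6 13)(7 8)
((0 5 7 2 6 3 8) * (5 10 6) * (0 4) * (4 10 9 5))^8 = ((0 9 5 7 2 4)(3 8 10 6))^8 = (10)(0 5 2)(4 9 7)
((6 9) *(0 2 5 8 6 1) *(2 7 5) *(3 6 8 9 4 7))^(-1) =((0 3 6 4 7 5 9 1))^(-1) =(0 1 9 5 7 4 6 3)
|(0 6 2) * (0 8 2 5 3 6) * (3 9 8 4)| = |(2 4 3 6 5 9 8)| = 7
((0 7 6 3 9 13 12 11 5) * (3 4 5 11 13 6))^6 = ((0 7 3 9 6 4 5)(12 13))^6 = (13)(0 5 4 6 9 3 7)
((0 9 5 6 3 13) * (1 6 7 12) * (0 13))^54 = (13)(0 6 12 5)(1 7 9 3)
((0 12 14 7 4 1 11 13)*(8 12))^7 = (0 11 4 14 8 13 1 7 12)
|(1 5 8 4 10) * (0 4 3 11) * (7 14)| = 8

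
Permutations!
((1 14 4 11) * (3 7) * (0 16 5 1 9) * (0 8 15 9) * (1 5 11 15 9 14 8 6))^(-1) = ((0 16 11)(1 8 9 6)(3 7)(4 15 14))^(-1) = (0 11 16)(1 6 9 8)(3 7)(4 14 15)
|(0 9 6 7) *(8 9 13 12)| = 7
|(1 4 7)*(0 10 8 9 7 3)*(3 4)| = |(0 10 8 9 7 1 3)| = 7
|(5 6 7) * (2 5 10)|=|(2 5 6 7 10)|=5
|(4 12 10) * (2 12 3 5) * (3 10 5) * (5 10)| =|(2 12 10 4 5)| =5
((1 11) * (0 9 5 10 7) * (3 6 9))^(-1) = ((0 3 6 9 5 10 7)(1 11))^(-1) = (0 7 10 5 9 6 3)(1 11)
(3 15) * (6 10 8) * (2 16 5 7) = [0, 1, 16, 15, 4, 7, 10, 2, 6, 9, 8, 11, 12, 13, 14, 3, 5] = (2 16 5 7)(3 15)(6 10 8)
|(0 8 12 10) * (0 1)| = 5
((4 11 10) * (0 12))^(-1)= (0 12)(4 10 11)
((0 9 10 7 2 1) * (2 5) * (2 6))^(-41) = ((0 9 10 7 5 6 2 1))^(-41) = (0 1 2 6 5 7 10 9)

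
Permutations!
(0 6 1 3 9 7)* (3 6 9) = (0 9 7)(1 6) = [9, 6, 2, 3, 4, 5, 1, 0, 8, 7]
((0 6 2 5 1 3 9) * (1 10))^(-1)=(0 9 3 1 10 5 2 6)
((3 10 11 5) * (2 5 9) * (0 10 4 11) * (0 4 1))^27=(11)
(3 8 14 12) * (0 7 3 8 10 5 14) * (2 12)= (0 7 3 10 5 14 2 12 8)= [7, 1, 12, 10, 4, 14, 6, 3, 0, 9, 5, 11, 8, 13, 2]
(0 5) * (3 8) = (0 5)(3 8) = [5, 1, 2, 8, 4, 0, 6, 7, 3]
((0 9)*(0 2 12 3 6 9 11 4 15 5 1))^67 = ((0 11 4 15 5 1)(2 12 3 6 9))^67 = (0 11 4 15 5 1)(2 3 9 12 6)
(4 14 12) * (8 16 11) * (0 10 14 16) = (0 10 14 12 4 16 11 8) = [10, 1, 2, 3, 16, 5, 6, 7, 0, 9, 14, 8, 4, 13, 12, 15, 11]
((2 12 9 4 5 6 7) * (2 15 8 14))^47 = ((2 12 9 4 5 6 7 15 8 14))^47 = (2 15 5 12 8 6 9 14 7 4)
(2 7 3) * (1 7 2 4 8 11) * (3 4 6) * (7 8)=[0, 8, 2, 6, 7, 5, 3, 4, 11, 9, 10, 1]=(1 8 11)(3 6)(4 7)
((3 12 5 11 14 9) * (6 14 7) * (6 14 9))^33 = (3 12 5 11 7 14 6 9)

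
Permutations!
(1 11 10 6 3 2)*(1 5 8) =[0, 11, 5, 2, 4, 8, 3, 7, 1, 9, 6, 10] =(1 11 10 6 3 2 5 8)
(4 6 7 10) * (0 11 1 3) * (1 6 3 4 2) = [11, 4, 1, 0, 3, 5, 7, 10, 8, 9, 2, 6] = (0 11 6 7 10 2 1 4 3)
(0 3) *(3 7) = (0 7 3) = [7, 1, 2, 0, 4, 5, 6, 3]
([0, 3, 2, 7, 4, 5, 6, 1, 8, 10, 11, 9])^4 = (1 3 7)(9 10 11)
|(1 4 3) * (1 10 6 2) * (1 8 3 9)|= |(1 4 9)(2 8 3 10 6)|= 15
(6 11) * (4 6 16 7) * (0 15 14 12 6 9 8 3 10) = (0 15 14 12 6 11 16 7 4 9 8 3 10) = [15, 1, 2, 10, 9, 5, 11, 4, 3, 8, 0, 16, 6, 13, 12, 14, 7]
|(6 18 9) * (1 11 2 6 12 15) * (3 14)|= |(1 11 2 6 18 9 12 15)(3 14)|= 8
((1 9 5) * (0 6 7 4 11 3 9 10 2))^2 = (0 7 11 9 1 2 6 4 3 5 10)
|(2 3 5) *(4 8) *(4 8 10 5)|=5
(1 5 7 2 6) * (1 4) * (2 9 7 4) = (1 5 4)(2 6)(7 9) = [0, 5, 6, 3, 1, 4, 2, 9, 8, 7]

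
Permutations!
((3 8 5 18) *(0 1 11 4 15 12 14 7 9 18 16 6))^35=((0 1 11 4 15 12 14 7 9 18 3 8 5 16 6))^35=(0 12 3)(1 14 8)(4 9 16)(5 11 7)(6 15 18)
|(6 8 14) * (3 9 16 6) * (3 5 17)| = |(3 9 16 6 8 14 5 17)| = 8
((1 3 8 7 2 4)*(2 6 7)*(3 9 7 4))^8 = (1 6 9 4 7)(2 8 3)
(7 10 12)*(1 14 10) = (1 14 10 12 7) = [0, 14, 2, 3, 4, 5, 6, 1, 8, 9, 12, 11, 7, 13, 10]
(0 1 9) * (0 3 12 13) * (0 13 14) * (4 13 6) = [1, 9, 2, 12, 13, 5, 4, 7, 8, 3, 10, 11, 14, 6, 0] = (0 1 9 3 12 14)(4 13 6)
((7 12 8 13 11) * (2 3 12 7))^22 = (2 13 12)(3 11 8)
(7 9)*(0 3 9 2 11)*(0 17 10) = (0 3 9 7 2 11 17 10) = [3, 1, 11, 9, 4, 5, 6, 2, 8, 7, 0, 17, 12, 13, 14, 15, 16, 10]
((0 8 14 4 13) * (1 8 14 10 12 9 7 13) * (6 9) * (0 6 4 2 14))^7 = ((1 8 10 12 4)(2 14)(6 9 7 13))^7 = (1 10 4 8 12)(2 14)(6 13 7 9)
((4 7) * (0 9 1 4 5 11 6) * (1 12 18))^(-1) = ((0 9 12 18 1 4 7 5 11 6))^(-1) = (0 6 11 5 7 4 1 18 12 9)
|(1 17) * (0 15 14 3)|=|(0 15 14 3)(1 17)|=4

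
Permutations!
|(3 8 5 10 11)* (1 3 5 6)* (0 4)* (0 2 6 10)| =10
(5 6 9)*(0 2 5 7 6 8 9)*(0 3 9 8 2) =(2 5)(3 9 7 6) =[0, 1, 5, 9, 4, 2, 3, 6, 8, 7]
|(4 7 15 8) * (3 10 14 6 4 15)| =|(3 10 14 6 4 7)(8 15)| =6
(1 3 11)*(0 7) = (0 7)(1 3 11) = [7, 3, 2, 11, 4, 5, 6, 0, 8, 9, 10, 1]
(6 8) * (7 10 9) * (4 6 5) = [0, 1, 2, 3, 6, 4, 8, 10, 5, 7, 9] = (4 6 8 5)(7 10 9)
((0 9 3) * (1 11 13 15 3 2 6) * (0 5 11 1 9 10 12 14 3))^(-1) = (0 15 13 11 5 3 14 12 10)(2 9 6)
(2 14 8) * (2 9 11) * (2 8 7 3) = [0, 1, 14, 2, 4, 5, 6, 3, 9, 11, 10, 8, 12, 13, 7] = (2 14 7 3)(8 9 11)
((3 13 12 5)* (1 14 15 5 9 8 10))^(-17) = (1 5 12 10 15 13 8 14 3 9)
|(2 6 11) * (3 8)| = 6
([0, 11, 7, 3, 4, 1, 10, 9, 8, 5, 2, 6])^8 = (11)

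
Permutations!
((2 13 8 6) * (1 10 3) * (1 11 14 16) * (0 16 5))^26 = ((0 16 1 10 3 11 14 5)(2 13 8 6))^26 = (0 1 3 14)(2 8)(5 16 10 11)(6 13)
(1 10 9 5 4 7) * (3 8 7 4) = (1 10 9 5 3 8 7) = [0, 10, 2, 8, 4, 3, 6, 1, 7, 5, 9]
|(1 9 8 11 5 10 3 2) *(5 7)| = 9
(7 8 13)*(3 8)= (3 8 13 7)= [0, 1, 2, 8, 4, 5, 6, 3, 13, 9, 10, 11, 12, 7]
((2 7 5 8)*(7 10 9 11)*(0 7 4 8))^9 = ((0 7 5)(2 10 9 11 4 8))^9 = (2 11)(4 10)(8 9)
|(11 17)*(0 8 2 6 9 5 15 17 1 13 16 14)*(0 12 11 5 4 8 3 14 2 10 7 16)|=168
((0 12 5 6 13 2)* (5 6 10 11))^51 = ((0 12 6 13 2)(5 10 11))^51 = (0 12 6 13 2)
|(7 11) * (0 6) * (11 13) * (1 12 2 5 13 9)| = 8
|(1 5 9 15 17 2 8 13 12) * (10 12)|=|(1 5 9 15 17 2 8 13 10 12)|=10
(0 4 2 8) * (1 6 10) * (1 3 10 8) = (0 4 2 1 6 8)(3 10) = [4, 6, 1, 10, 2, 5, 8, 7, 0, 9, 3]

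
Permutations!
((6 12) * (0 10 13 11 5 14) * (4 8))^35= ((0 10 13 11 5 14)(4 8)(6 12))^35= (0 14 5 11 13 10)(4 8)(6 12)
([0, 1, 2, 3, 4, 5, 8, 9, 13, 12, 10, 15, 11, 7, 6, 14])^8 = [0, 1, 2, 3, 4, 5, 14, 13, 6, 7, 10, 12, 9, 8, 15, 11]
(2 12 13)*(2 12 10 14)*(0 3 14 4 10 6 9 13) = (0 3 14 2 6 9 13 12)(4 10) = [3, 1, 6, 14, 10, 5, 9, 7, 8, 13, 4, 11, 0, 12, 2]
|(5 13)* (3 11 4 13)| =5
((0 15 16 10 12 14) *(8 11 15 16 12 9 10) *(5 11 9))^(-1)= ((0 16 8 9 10 5 11 15 12 14))^(-1)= (0 14 12 15 11 5 10 9 8 16)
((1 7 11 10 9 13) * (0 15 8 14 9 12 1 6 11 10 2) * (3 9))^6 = ((0 15 8 14 3 9 13 6 11 2)(1 7 10 12))^6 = (0 13 8 11 3)(1 10)(2 9 15 6 14)(7 12)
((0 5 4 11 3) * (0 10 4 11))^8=(0 11 10)(3 4 5)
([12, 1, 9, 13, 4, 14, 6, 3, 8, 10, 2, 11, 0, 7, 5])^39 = (0 12)(5 14)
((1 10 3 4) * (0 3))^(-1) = (0 10 1 4 3)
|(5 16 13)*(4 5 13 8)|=|(4 5 16 8)|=4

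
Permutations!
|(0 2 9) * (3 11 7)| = 3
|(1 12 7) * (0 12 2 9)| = 6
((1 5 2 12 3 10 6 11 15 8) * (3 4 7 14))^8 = (1 10 12 15 14 5 6 4 8 3 2 11 7)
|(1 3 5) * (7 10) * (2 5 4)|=10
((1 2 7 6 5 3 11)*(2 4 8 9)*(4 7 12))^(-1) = (1 11 3 5 6 7)(2 9 8 4 12)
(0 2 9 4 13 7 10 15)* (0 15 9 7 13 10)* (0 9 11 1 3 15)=(0 2 7 9 4 10 11 1 3 15)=[2, 3, 7, 15, 10, 5, 6, 9, 8, 4, 11, 1, 12, 13, 14, 0]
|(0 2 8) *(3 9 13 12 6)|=|(0 2 8)(3 9 13 12 6)|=15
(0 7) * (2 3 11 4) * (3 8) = (0 7)(2 8 3 11 4) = [7, 1, 8, 11, 2, 5, 6, 0, 3, 9, 10, 4]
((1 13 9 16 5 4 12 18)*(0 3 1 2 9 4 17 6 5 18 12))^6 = (0 3 1 13 4)(2 16)(9 18)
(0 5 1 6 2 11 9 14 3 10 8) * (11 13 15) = [5, 6, 13, 10, 4, 1, 2, 7, 0, 14, 8, 9, 12, 15, 3, 11] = (0 5 1 6 2 13 15 11 9 14 3 10 8)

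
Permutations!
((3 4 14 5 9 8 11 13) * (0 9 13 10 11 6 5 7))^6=((0 9 8 6 5 13 3 4 14 7)(10 11))^6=(0 3 8 14 5)(4 6 7 13 9)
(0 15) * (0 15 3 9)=(15)(0 3 9)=[3, 1, 2, 9, 4, 5, 6, 7, 8, 0, 10, 11, 12, 13, 14, 15]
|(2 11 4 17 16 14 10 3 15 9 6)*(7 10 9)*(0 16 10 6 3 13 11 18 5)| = |(0 16 14 9 3 15 7 6 2 18 5)(4 17 10 13 11)| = 55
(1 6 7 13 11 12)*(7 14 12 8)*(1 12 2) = (1 6 14 2)(7 13 11 8) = [0, 6, 1, 3, 4, 5, 14, 13, 7, 9, 10, 8, 12, 11, 2]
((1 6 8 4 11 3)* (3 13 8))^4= (13)(1 6 3)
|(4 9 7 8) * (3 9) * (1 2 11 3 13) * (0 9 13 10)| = |(0 9 7 8 4 10)(1 2 11 3 13)| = 30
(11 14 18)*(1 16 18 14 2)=(1 16 18 11 2)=[0, 16, 1, 3, 4, 5, 6, 7, 8, 9, 10, 2, 12, 13, 14, 15, 18, 17, 11]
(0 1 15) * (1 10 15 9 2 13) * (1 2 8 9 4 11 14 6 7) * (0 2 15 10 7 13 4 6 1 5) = [7, 6, 4, 3, 11, 0, 13, 5, 9, 8, 10, 14, 12, 15, 1, 2] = (0 7 5)(1 6 13 15 2 4 11 14)(8 9)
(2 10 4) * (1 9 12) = (1 9 12)(2 10 4) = [0, 9, 10, 3, 2, 5, 6, 7, 8, 12, 4, 11, 1]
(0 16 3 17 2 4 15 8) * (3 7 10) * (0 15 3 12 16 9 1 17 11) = (0 9 1 17 2 4 3 11)(7 10 12 16)(8 15) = [9, 17, 4, 11, 3, 5, 6, 10, 15, 1, 12, 0, 16, 13, 14, 8, 7, 2]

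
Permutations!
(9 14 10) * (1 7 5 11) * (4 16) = (1 7 5 11)(4 16)(9 14 10) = [0, 7, 2, 3, 16, 11, 6, 5, 8, 14, 9, 1, 12, 13, 10, 15, 4]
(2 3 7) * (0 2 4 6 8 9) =(0 2 3 7 4 6 8 9) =[2, 1, 3, 7, 6, 5, 8, 4, 9, 0]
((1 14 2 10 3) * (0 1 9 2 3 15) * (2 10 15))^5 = (0 10 14 15 9 1 2 3)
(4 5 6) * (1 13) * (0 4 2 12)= (0 4 5 6 2 12)(1 13)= [4, 13, 12, 3, 5, 6, 2, 7, 8, 9, 10, 11, 0, 1]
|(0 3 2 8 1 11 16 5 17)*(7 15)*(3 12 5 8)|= 4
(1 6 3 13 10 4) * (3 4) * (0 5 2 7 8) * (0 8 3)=(0 5 2 7 3 13 10)(1 6 4)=[5, 6, 7, 13, 1, 2, 4, 3, 8, 9, 0, 11, 12, 10]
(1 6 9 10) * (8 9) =(1 6 8 9 10) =[0, 6, 2, 3, 4, 5, 8, 7, 9, 10, 1]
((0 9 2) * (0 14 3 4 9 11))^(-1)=(0 11)(2 9 4 3 14)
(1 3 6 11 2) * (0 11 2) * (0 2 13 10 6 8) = [11, 3, 1, 8, 4, 5, 13, 7, 0, 9, 6, 2, 12, 10] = (0 11 2 1 3 8)(6 13 10)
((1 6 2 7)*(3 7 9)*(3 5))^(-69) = ((1 6 2 9 5 3 7))^(-69) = (1 6 2 9 5 3 7)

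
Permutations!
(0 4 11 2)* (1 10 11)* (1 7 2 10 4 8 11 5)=[8, 4, 0, 3, 7, 1, 6, 2, 11, 9, 5, 10]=(0 8 11 10 5 1 4 7 2)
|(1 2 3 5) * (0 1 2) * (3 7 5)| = |(0 1)(2 7 5)| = 6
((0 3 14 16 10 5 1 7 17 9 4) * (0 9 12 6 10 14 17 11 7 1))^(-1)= ((0 3 17 12 6 10 5)(4 9)(7 11)(14 16))^(-1)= (0 5 10 6 12 17 3)(4 9)(7 11)(14 16)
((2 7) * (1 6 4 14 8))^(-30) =((1 6 4 14 8)(2 7))^(-30) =(14)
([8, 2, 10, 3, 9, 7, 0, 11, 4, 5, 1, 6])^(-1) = (0 6 11 7 5 9 4 8)(1 10 2)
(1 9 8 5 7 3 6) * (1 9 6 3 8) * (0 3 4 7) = (0 3 4 7 8 5)(1 6 9) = [3, 6, 2, 4, 7, 0, 9, 8, 5, 1]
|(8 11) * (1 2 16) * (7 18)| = 6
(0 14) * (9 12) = (0 14)(9 12) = [14, 1, 2, 3, 4, 5, 6, 7, 8, 12, 10, 11, 9, 13, 0]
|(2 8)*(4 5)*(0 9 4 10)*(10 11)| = |(0 9 4 5 11 10)(2 8)| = 6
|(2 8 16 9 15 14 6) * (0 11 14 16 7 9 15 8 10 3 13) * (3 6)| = 30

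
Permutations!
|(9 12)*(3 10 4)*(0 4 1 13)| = 6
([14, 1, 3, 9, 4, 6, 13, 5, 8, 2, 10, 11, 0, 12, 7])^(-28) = (14)(2 9 3)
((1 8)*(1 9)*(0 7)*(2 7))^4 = ((0 2 7)(1 8 9))^4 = (0 2 7)(1 8 9)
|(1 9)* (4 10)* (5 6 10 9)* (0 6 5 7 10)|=10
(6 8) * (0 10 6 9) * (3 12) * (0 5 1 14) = (0 10 6 8 9 5 1 14)(3 12) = [10, 14, 2, 12, 4, 1, 8, 7, 9, 5, 6, 11, 3, 13, 0]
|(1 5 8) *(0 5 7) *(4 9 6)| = 15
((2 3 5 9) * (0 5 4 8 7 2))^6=(9)(2 3 4 8 7)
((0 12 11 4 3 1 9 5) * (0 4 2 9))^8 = (0 1 3 4 5 9 2 11 12)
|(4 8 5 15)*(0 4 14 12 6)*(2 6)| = |(0 4 8 5 15 14 12 2 6)| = 9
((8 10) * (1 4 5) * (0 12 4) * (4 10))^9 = ((0 12 10 8 4 5 1))^9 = (0 10 4 1 12 8 5)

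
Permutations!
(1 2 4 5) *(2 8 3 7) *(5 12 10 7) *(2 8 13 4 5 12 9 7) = (1 13 4 9 7 8 3 12 10 2 5) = [0, 13, 5, 12, 9, 1, 6, 8, 3, 7, 2, 11, 10, 4]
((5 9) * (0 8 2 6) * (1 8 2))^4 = ((0 2 6)(1 8)(5 9))^4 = (9)(0 2 6)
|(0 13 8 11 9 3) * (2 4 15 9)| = 9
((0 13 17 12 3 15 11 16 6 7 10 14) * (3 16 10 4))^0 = (17)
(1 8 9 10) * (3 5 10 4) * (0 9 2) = (0 9 4 3 5 10 1 8 2) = [9, 8, 0, 5, 3, 10, 6, 7, 2, 4, 1]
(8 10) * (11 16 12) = (8 10)(11 16 12) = [0, 1, 2, 3, 4, 5, 6, 7, 10, 9, 8, 16, 11, 13, 14, 15, 12]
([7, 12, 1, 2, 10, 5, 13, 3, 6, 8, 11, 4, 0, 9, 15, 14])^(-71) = [7, 12, 1, 2, 10, 5, 13, 3, 6, 8, 11, 4, 0, 9, 15, 14]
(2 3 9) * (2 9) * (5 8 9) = (2 3)(5 8 9) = [0, 1, 3, 2, 4, 8, 6, 7, 9, 5]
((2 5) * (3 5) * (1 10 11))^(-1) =((1 10 11)(2 3 5))^(-1) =(1 11 10)(2 5 3)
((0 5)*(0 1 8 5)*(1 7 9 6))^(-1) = ((1 8 5 7 9 6))^(-1) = (1 6 9 7 5 8)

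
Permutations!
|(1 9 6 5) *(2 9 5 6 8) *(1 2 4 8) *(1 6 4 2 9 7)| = |(1 5 9 6 4 8 2 7)| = 8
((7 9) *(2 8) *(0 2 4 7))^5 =(0 9 7 4 8 2)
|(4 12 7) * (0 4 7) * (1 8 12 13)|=|(0 4 13 1 8 12)|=6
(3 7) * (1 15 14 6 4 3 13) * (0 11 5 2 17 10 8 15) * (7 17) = (0 11 5 2 7 13 1)(3 17 10 8 15 14 6 4) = [11, 0, 7, 17, 3, 2, 4, 13, 15, 9, 8, 5, 12, 1, 6, 14, 16, 10]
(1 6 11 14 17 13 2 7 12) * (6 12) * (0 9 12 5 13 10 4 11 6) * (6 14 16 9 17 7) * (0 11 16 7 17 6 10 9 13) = (0 6 14 17 9 12 1 5)(2 10 4 16 13)(7 11) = [6, 5, 10, 3, 16, 0, 14, 11, 8, 12, 4, 7, 1, 2, 17, 15, 13, 9]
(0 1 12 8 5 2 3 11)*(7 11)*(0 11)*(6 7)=(0 1 12 8 5 2 3 6 7)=[1, 12, 3, 6, 4, 2, 7, 0, 5, 9, 10, 11, 8]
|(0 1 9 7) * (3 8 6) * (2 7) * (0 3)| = |(0 1 9 2 7 3 8 6)| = 8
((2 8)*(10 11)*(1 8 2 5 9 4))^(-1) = (1 4 9 5 8)(10 11) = ((1 8 5 9 4)(10 11))^(-1)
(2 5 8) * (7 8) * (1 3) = [0, 3, 5, 1, 4, 7, 6, 8, 2] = (1 3)(2 5 7 8)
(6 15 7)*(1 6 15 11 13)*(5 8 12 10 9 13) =(1 6 11 5 8 12 10 9 13)(7 15) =[0, 6, 2, 3, 4, 8, 11, 15, 12, 13, 9, 5, 10, 1, 14, 7]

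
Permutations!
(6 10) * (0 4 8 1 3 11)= [4, 3, 2, 11, 8, 5, 10, 7, 1, 9, 6, 0]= (0 4 8 1 3 11)(6 10)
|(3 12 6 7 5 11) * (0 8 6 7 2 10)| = 5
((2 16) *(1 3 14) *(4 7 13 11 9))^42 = ((1 3 14)(2 16)(4 7 13 11 9))^42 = (16)(4 13 9 7 11)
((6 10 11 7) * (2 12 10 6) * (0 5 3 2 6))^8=((0 5 3 2 12 10 11 7 6))^8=(0 6 7 11 10 12 2 3 5)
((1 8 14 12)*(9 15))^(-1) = (1 12 14 8)(9 15)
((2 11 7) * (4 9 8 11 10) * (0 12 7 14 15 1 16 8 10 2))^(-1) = ((0 12 7)(1 16 8 11 14 15)(4 9 10))^(-1) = (0 7 12)(1 15 14 11 8 16)(4 10 9)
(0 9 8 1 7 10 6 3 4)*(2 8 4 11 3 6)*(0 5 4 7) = (0 9 7 10 2 8 1)(3 11)(4 5) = [9, 0, 8, 11, 5, 4, 6, 10, 1, 7, 2, 3]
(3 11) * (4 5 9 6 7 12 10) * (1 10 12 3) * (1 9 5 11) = (12)(1 10 4 11 9 6 7 3) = [0, 10, 2, 1, 11, 5, 7, 3, 8, 6, 4, 9, 12]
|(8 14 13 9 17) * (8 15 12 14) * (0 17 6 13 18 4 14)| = 12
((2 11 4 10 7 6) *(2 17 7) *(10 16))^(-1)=(2 10 16 4 11)(6 7 17)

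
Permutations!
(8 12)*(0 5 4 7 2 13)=(0 5 4 7 2 13)(8 12)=[5, 1, 13, 3, 7, 4, 6, 2, 12, 9, 10, 11, 8, 0]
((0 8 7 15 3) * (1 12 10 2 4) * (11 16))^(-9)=((0 8 7 15 3)(1 12 10 2 4)(11 16))^(-9)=(0 8 7 15 3)(1 12 10 2 4)(11 16)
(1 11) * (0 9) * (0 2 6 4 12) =(0 9 2 6 4 12)(1 11) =[9, 11, 6, 3, 12, 5, 4, 7, 8, 2, 10, 1, 0]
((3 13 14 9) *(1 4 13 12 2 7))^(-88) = ((1 4 13 14 9 3 12 2 7))^(-88) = (1 13 9 12 7 4 14 3 2)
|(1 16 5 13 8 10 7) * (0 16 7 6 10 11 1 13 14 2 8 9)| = 22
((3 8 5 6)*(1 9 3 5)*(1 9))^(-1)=((3 8 9)(5 6))^(-1)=(3 9 8)(5 6)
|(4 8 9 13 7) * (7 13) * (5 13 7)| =6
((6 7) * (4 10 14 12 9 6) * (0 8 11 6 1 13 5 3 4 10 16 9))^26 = ((0 8 11 6 7 10 14 12)(1 13 5 3 4 16 9))^26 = (0 11 7 14)(1 16 3 13 9 4 5)(6 10 12 8)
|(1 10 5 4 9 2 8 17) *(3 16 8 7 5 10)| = 5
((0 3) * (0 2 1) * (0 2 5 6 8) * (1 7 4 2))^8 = (0 6 3 8 5)(2 4 7)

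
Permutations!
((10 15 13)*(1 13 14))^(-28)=((1 13 10 15 14))^(-28)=(1 10 14 13 15)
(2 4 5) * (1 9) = [0, 9, 4, 3, 5, 2, 6, 7, 8, 1] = (1 9)(2 4 5)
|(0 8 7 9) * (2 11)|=4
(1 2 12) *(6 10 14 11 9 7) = (1 2 12)(6 10 14 11 9 7) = [0, 2, 12, 3, 4, 5, 10, 6, 8, 7, 14, 9, 1, 13, 11]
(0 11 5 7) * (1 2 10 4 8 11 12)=(0 12 1 2 10 4 8 11 5 7)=[12, 2, 10, 3, 8, 7, 6, 0, 11, 9, 4, 5, 1]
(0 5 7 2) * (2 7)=(7)(0 5 2)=[5, 1, 0, 3, 4, 2, 6, 7]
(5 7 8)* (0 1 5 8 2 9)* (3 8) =(0 1 5 7 2 9)(3 8) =[1, 5, 9, 8, 4, 7, 6, 2, 3, 0]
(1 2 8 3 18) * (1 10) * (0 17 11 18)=[17, 2, 8, 0, 4, 5, 6, 7, 3, 9, 1, 18, 12, 13, 14, 15, 16, 11, 10]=(0 17 11 18 10 1 2 8 3)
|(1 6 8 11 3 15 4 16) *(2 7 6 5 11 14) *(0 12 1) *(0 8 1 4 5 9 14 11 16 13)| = 12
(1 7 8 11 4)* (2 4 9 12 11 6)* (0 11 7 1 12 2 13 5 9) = [11, 1, 4, 3, 12, 9, 13, 8, 6, 2, 10, 0, 7, 5] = (0 11)(2 4 12 7 8 6 13 5 9)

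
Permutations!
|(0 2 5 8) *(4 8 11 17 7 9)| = 9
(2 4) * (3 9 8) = [0, 1, 4, 9, 2, 5, 6, 7, 3, 8] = (2 4)(3 9 8)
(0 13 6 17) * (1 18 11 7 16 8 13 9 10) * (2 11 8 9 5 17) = [5, 18, 11, 3, 4, 17, 2, 16, 13, 10, 1, 7, 12, 6, 14, 15, 9, 0, 8] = (0 5 17)(1 18 8 13 6 2 11 7 16 9 10)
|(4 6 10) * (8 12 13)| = 3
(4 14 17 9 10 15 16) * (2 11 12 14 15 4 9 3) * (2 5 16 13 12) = [0, 1, 11, 5, 15, 16, 6, 7, 8, 10, 4, 2, 14, 12, 17, 13, 9, 3] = (2 11)(3 5 16 9 10 4 15 13 12 14 17)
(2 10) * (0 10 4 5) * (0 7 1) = (0 10 2 4 5 7 1) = [10, 0, 4, 3, 5, 7, 6, 1, 8, 9, 2]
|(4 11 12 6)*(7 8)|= |(4 11 12 6)(7 8)|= 4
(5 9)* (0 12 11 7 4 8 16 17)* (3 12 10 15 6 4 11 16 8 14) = (0 10 15 6 4 14 3 12 16 17)(5 9)(7 11) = [10, 1, 2, 12, 14, 9, 4, 11, 8, 5, 15, 7, 16, 13, 3, 6, 17, 0]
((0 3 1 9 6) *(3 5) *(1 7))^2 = (0 3 1 6 5 7 9)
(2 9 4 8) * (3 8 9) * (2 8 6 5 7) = (2 3 6 5 7)(4 9) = [0, 1, 3, 6, 9, 7, 5, 2, 8, 4]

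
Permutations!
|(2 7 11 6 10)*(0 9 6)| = 7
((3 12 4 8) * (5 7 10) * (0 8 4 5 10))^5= ((0 8 3 12 5 7))^5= (0 7 5 12 3 8)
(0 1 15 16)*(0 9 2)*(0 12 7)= [1, 15, 12, 3, 4, 5, 6, 0, 8, 2, 10, 11, 7, 13, 14, 16, 9]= (0 1 15 16 9 2 12 7)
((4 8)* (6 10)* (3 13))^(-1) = (3 13)(4 8)(6 10)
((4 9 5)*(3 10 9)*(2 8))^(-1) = (2 8)(3 4 5 9 10)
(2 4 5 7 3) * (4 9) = (2 9 4 5 7 3) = [0, 1, 9, 2, 5, 7, 6, 3, 8, 4]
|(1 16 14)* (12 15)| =6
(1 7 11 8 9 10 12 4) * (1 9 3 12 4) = [0, 7, 2, 12, 9, 5, 6, 11, 3, 10, 4, 8, 1] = (1 7 11 8 3 12)(4 9 10)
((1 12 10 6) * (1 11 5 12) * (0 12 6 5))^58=(0 6 10)(5 12 11)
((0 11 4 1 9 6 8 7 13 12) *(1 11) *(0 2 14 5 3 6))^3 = ((0 1 9)(2 14 5 3 6 8 7 13 12)(4 11))^3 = (2 3 7)(4 11)(5 8 12)(6 13 14)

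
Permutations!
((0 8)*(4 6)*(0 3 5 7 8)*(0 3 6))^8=((0 3 5 7 8 6 4))^8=(0 3 5 7 8 6 4)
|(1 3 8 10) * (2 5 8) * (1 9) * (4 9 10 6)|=8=|(10)(1 3 2 5 8 6 4 9)|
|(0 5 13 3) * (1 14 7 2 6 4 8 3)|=|(0 5 13 1 14 7 2 6 4 8 3)|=11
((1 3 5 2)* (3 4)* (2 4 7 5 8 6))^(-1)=(1 2 6 8 3 4 5 7)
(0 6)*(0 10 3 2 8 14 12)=(0 6 10 3 2 8 14 12)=[6, 1, 8, 2, 4, 5, 10, 7, 14, 9, 3, 11, 0, 13, 12]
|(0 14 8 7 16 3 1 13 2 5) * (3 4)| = 11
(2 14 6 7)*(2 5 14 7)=(2 7 5 14 6)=[0, 1, 7, 3, 4, 14, 2, 5, 8, 9, 10, 11, 12, 13, 6]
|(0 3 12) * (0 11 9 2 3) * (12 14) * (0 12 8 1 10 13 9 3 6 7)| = 13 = |(0 12 11 3 14 8 1 10 13 9 2 6 7)|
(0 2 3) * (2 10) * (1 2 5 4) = (0 10 5 4 1 2 3) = [10, 2, 3, 0, 1, 4, 6, 7, 8, 9, 5]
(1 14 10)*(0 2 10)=(0 2 10 1 14)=[2, 14, 10, 3, 4, 5, 6, 7, 8, 9, 1, 11, 12, 13, 0]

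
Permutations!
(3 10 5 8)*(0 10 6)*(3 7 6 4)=(0 10 5 8 7 6)(3 4)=[10, 1, 2, 4, 3, 8, 0, 6, 7, 9, 5]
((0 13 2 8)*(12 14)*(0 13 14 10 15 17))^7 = ((0 14 12 10 15 17)(2 8 13))^7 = (0 14 12 10 15 17)(2 8 13)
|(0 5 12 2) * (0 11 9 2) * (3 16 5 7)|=6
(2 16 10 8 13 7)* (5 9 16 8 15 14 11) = (2 8 13 7)(5 9 16 10 15 14 11) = [0, 1, 8, 3, 4, 9, 6, 2, 13, 16, 15, 5, 12, 7, 11, 14, 10]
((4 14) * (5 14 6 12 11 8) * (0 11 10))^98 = ((0 11 8 5 14 4 6 12 10))^98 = (0 10 12 6 4 14 5 8 11)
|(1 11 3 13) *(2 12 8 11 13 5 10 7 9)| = |(1 13)(2 12 8 11 3 5 10 7 9)| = 18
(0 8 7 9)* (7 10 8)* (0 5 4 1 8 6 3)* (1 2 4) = (0 7 9 5 1 8 10 6 3)(2 4) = [7, 8, 4, 0, 2, 1, 3, 9, 10, 5, 6]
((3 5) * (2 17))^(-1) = ((2 17)(3 5))^(-1) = (2 17)(3 5)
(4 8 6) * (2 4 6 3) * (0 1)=(0 1)(2 4 8 3)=[1, 0, 4, 2, 8, 5, 6, 7, 3]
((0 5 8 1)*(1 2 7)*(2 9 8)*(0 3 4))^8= ((0 5 2 7 1 3 4)(8 9))^8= (9)(0 5 2 7 1 3 4)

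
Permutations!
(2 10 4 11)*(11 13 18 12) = (2 10 4 13 18 12 11) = [0, 1, 10, 3, 13, 5, 6, 7, 8, 9, 4, 2, 11, 18, 14, 15, 16, 17, 12]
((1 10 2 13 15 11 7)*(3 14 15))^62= (1 7 11 15 14 3 13 2 10)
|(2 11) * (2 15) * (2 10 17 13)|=|(2 11 15 10 17 13)|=6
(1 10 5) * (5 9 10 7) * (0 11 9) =(0 11 9 10)(1 7 5) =[11, 7, 2, 3, 4, 1, 6, 5, 8, 10, 0, 9]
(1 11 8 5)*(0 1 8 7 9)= (0 1 11 7 9)(5 8)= [1, 11, 2, 3, 4, 8, 6, 9, 5, 0, 10, 7]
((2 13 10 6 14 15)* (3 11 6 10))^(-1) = ((2 13 3 11 6 14 15))^(-1) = (2 15 14 6 11 3 13)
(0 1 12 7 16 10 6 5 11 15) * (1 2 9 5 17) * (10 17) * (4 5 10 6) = (0 2 9 10 4 5 11 15)(1 12 7 16 17) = [2, 12, 9, 3, 5, 11, 6, 16, 8, 10, 4, 15, 7, 13, 14, 0, 17, 1]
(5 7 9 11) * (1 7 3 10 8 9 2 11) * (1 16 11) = (1 7 2)(3 10 8 9 16 11 5) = [0, 7, 1, 10, 4, 3, 6, 2, 9, 16, 8, 5, 12, 13, 14, 15, 11]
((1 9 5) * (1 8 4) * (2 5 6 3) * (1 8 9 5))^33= (1 6)(2 9)(3 5)(4 8)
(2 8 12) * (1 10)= (1 10)(2 8 12)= [0, 10, 8, 3, 4, 5, 6, 7, 12, 9, 1, 11, 2]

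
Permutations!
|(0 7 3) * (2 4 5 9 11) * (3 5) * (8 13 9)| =|(0 7 5 8 13 9 11 2 4 3)| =10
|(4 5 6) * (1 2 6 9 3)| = |(1 2 6 4 5 9 3)| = 7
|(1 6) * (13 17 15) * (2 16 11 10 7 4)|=|(1 6)(2 16 11 10 7 4)(13 17 15)|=6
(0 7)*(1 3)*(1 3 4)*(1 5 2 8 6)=[7, 4, 8, 3, 5, 2, 1, 0, 6]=(0 7)(1 4 5 2 8 6)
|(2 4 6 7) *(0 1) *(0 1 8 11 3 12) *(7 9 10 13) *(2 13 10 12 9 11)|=18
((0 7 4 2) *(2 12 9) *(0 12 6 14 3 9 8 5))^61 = ((0 7 4 6 14 3 9 2 12 8 5))^61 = (0 9 7 2 4 12 6 8 14 5 3)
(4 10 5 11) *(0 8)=(0 8)(4 10 5 11)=[8, 1, 2, 3, 10, 11, 6, 7, 0, 9, 5, 4]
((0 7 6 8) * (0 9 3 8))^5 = ((0 7 6)(3 8 9))^5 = (0 6 7)(3 9 8)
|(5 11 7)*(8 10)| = 6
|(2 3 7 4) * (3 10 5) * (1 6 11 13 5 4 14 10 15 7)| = 6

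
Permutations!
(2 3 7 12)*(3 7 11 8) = (2 7 12)(3 11 8) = [0, 1, 7, 11, 4, 5, 6, 12, 3, 9, 10, 8, 2]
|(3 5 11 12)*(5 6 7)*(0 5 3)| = |(0 5 11 12)(3 6 7)| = 12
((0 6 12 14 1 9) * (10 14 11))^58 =((0 6 12 11 10 14 1 9))^58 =(0 12 10 1)(6 11 14 9)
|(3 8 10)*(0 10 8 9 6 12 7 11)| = |(0 10 3 9 6 12 7 11)| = 8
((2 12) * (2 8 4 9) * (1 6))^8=(2 4 12 9 8)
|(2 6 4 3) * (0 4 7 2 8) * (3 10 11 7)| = 9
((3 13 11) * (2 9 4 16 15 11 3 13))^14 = (2 13 15 4)(3 11 16 9)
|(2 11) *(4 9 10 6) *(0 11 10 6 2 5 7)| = 12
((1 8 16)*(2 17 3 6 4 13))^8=(1 16 8)(2 3 4)(6 13 17)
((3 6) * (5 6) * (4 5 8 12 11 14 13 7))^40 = ((3 8 12 11 14 13 7 4 5 6))^40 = (14)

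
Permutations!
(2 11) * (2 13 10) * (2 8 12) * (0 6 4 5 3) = (0 6 4 5 3)(2 11 13 10 8 12) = [6, 1, 11, 0, 5, 3, 4, 7, 12, 9, 8, 13, 2, 10]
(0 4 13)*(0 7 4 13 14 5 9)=[13, 1, 2, 3, 14, 9, 6, 4, 8, 0, 10, 11, 12, 7, 5]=(0 13 7 4 14 5 9)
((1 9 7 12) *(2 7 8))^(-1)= (1 12 7 2 8 9)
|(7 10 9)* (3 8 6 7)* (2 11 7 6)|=7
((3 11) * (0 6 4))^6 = (11)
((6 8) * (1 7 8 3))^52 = ((1 7 8 6 3))^52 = (1 8 3 7 6)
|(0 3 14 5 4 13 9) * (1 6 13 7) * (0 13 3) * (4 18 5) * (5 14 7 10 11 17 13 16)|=20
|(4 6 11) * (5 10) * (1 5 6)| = 6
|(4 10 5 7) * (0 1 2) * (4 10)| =3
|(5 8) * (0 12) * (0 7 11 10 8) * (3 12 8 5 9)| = 9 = |(0 8 9 3 12 7 11 10 5)|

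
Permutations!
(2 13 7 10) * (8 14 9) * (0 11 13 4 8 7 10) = (0 11 13 10 2 4 8 14 9 7) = [11, 1, 4, 3, 8, 5, 6, 0, 14, 7, 2, 13, 12, 10, 9]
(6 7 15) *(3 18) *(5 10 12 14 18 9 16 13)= [0, 1, 2, 9, 4, 10, 7, 15, 8, 16, 12, 11, 14, 5, 18, 6, 13, 17, 3]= (3 9 16 13 5 10 12 14 18)(6 7 15)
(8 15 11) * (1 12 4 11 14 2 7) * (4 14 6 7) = (1 12 14 2 4 11 8 15 6 7) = [0, 12, 4, 3, 11, 5, 7, 1, 15, 9, 10, 8, 14, 13, 2, 6]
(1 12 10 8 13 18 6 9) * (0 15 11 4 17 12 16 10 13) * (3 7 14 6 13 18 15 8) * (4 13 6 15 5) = (0 8)(1 16 10 3 7 14 15 11 13 5 4 17 12 18 6 9) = [8, 16, 2, 7, 17, 4, 9, 14, 0, 1, 3, 13, 18, 5, 15, 11, 10, 12, 6]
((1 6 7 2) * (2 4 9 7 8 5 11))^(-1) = ((1 6 8 5 11 2)(4 9 7))^(-1) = (1 2 11 5 8 6)(4 7 9)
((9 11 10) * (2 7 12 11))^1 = (2 7 12 11 10 9)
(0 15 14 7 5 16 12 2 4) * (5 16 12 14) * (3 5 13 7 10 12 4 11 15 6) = (0 6 3 5 4)(2 11 15 13 7 16 14 10 12) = [6, 1, 11, 5, 0, 4, 3, 16, 8, 9, 12, 15, 2, 7, 10, 13, 14]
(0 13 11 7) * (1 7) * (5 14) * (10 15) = (0 13 11 1 7)(5 14)(10 15) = [13, 7, 2, 3, 4, 14, 6, 0, 8, 9, 15, 1, 12, 11, 5, 10]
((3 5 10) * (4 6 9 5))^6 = (10)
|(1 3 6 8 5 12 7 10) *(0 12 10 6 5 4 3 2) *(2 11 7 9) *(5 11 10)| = |(0 12 9 2)(1 10)(3 11 7 6 8 4)| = 12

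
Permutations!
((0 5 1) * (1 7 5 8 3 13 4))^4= (0 4 3)(1 13 8)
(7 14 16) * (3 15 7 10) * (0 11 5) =(0 11 5)(3 15 7 14 16 10) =[11, 1, 2, 15, 4, 0, 6, 14, 8, 9, 3, 5, 12, 13, 16, 7, 10]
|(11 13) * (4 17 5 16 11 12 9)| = |(4 17 5 16 11 13 12 9)| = 8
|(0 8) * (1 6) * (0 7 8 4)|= |(0 4)(1 6)(7 8)|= 2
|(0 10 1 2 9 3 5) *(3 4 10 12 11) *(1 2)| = 20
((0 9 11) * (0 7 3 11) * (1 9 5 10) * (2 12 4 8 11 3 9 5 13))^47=(0 2 4 11 9 13 12 8 7)(1 10 5)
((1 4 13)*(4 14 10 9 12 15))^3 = ((1 14 10 9 12 15 4 13))^3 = (1 9 4 14 12 13 10 15)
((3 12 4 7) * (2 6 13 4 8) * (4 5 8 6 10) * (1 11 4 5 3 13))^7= ((1 11 4 7 13 3 12 6)(2 10 5 8))^7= (1 6 12 3 13 7 4 11)(2 8 5 10)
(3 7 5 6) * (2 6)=(2 6 3 7 5)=[0, 1, 6, 7, 4, 2, 3, 5]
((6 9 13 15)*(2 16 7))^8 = ((2 16 7)(6 9 13 15))^8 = (2 7 16)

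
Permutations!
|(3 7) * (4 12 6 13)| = |(3 7)(4 12 6 13)| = 4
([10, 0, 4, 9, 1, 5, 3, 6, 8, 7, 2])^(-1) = (0 1 4 2 10)(3 6 7 9)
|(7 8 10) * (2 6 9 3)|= |(2 6 9 3)(7 8 10)|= 12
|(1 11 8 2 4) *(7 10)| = 10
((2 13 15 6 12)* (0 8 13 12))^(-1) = ((0 8 13 15 6)(2 12))^(-1) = (0 6 15 13 8)(2 12)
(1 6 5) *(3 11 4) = (1 6 5)(3 11 4) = [0, 6, 2, 11, 3, 1, 5, 7, 8, 9, 10, 4]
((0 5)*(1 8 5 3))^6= (0 3 1 8 5)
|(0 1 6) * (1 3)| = 4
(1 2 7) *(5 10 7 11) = (1 2 11 5 10 7) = [0, 2, 11, 3, 4, 10, 6, 1, 8, 9, 7, 5]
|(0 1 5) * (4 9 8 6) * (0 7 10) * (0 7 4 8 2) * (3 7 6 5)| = |(0 1 3 7 10 6 8 5 4 9 2)| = 11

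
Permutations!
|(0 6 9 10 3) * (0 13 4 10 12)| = 4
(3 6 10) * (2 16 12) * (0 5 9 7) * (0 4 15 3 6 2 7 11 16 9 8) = (0 5 8)(2 9 11 16 12 7 4 15 3)(6 10) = [5, 1, 9, 2, 15, 8, 10, 4, 0, 11, 6, 16, 7, 13, 14, 3, 12]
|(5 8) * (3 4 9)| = 6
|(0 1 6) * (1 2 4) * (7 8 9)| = 15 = |(0 2 4 1 6)(7 8 9)|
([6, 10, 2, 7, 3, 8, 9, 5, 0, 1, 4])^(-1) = (0 8 5 7 3 4 10 1 9 6)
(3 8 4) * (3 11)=[0, 1, 2, 8, 11, 5, 6, 7, 4, 9, 10, 3]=(3 8 4 11)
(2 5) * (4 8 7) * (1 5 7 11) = [0, 5, 7, 3, 8, 2, 6, 4, 11, 9, 10, 1] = (1 5 2 7 4 8 11)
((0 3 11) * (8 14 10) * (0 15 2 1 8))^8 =(0 10 14 8 1 2 15 11 3)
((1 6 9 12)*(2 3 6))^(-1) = (1 12 9 6 3 2)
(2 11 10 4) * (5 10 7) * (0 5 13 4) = (0 5 10)(2 11 7 13 4) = [5, 1, 11, 3, 2, 10, 6, 13, 8, 9, 0, 7, 12, 4]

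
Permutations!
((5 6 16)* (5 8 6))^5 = (6 8 16)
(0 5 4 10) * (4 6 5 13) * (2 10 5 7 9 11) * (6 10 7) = (0 13 4 5 10)(2 7 9 11) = [13, 1, 7, 3, 5, 10, 6, 9, 8, 11, 0, 2, 12, 4]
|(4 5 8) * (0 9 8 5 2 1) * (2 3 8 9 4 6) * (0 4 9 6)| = |(0 9 6 2 1 4 3 8)| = 8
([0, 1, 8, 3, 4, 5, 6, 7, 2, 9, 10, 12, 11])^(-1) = [0, 1, 8, 3, 4, 5, 6, 7, 2, 9, 10, 12, 11]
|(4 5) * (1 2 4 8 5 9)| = 4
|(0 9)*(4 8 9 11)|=5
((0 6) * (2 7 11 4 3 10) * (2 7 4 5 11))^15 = (0 6)(5 11)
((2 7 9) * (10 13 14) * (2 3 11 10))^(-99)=(2 10 9 14 11 7 13 3)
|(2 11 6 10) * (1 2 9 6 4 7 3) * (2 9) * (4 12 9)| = |(1 4 7 3)(2 11 12 9 6 10)| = 12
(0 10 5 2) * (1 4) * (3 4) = (0 10 5 2)(1 3 4) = [10, 3, 0, 4, 1, 2, 6, 7, 8, 9, 5]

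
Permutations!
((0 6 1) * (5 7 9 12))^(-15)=(5 7 9 12)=((0 6 1)(5 7 9 12))^(-15)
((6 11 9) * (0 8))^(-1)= (0 8)(6 9 11)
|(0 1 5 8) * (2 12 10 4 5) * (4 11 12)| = |(0 1 2 4 5 8)(10 11 12)| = 6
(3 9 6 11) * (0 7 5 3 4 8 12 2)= (0 7 5 3 9 6 11 4 8 12 2)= [7, 1, 0, 9, 8, 3, 11, 5, 12, 6, 10, 4, 2]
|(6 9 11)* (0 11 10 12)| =6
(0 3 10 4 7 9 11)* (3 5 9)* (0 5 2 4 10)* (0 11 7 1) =(0 2 4 1)(3 11 5 9 7) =[2, 0, 4, 11, 1, 9, 6, 3, 8, 7, 10, 5]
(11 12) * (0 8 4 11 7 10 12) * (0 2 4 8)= (2 4 11)(7 10 12)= [0, 1, 4, 3, 11, 5, 6, 10, 8, 9, 12, 2, 7]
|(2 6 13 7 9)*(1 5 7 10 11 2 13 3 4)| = |(1 5 7 9 13 10 11 2 6 3 4)| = 11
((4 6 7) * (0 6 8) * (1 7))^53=(0 8 4 7 1 6)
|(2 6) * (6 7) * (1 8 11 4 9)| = |(1 8 11 4 9)(2 7 6)| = 15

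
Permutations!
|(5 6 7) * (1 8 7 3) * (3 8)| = |(1 3)(5 6 8 7)| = 4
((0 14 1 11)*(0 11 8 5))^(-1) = (0 5 8 1 14)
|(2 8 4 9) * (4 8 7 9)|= 3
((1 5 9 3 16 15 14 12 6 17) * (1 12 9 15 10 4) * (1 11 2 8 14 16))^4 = ((1 5 15 16 10 4 11 2 8 14 9 3)(6 17 12))^4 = (1 10 8)(2 3 16)(4 14 5)(6 17 12)(9 15 11)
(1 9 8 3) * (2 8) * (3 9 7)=(1 7 3)(2 8 9)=[0, 7, 8, 1, 4, 5, 6, 3, 9, 2]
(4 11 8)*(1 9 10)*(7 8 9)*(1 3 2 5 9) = (1 7 8 4 11)(2 5 9 10 3) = [0, 7, 5, 2, 11, 9, 6, 8, 4, 10, 3, 1]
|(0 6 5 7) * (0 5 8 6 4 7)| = 4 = |(0 4 7 5)(6 8)|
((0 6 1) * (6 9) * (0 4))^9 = ((0 9 6 1 4))^9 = (0 4 1 6 9)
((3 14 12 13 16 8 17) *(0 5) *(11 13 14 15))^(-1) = ((0 5)(3 15 11 13 16 8 17)(12 14))^(-1) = (0 5)(3 17 8 16 13 11 15)(12 14)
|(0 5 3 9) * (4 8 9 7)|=|(0 5 3 7 4 8 9)|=7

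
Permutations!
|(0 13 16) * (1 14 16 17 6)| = 7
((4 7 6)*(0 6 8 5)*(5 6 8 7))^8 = ((0 8 6 4 5))^8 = (0 4 8 5 6)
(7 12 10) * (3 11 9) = [0, 1, 2, 11, 4, 5, 6, 12, 8, 3, 7, 9, 10] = (3 11 9)(7 12 10)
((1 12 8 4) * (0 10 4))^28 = ((0 10 4 1 12 8))^28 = (0 12 4)(1 10 8)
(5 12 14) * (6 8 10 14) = (5 12 6 8 10 14) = [0, 1, 2, 3, 4, 12, 8, 7, 10, 9, 14, 11, 6, 13, 5]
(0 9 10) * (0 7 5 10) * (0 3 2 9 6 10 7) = [6, 1, 9, 2, 4, 7, 10, 5, 8, 3, 0] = (0 6 10)(2 9 3)(5 7)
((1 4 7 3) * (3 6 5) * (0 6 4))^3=(0 3 6 1 5)(4 7)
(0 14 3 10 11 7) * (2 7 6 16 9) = [14, 1, 7, 10, 4, 5, 16, 0, 8, 2, 11, 6, 12, 13, 3, 15, 9] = (0 14 3 10 11 6 16 9 2 7)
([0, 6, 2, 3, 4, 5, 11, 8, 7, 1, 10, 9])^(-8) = [0, 1, 2, 3, 4, 5, 6, 7, 8, 9, 10, 11]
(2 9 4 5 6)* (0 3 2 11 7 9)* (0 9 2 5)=[3, 1, 9, 5, 0, 6, 11, 2, 8, 4, 10, 7]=(0 3 5 6 11 7 2 9 4)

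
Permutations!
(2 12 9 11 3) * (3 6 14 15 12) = (2 3)(6 14 15 12 9 11) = [0, 1, 3, 2, 4, 5, 14, 7, 8, 11, 10, 6, 9, 13, 15, 12]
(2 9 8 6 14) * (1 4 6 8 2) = (1 4 6 14)(2 9) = [0, 4, 9, 3, 6, 5, 14, 7, 8, 2, 10, 11, 12, 13, 1]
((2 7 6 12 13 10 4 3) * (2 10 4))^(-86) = ((2 7 6 12 13 4 3 10))^(-86) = (2 6 13 3)(4 10 7 12)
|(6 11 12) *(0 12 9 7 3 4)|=8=|(0 12 6 11 9 7 3 4)|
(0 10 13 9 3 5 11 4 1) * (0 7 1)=[10, 7, 2, 5, 0, 11, 6, 1, 8, 3, 13, 4, 12, 9]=(0 10 13 9 3 5 11 4)(1 7)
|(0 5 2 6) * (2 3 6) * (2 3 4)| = |(0 5 4 2 3 6)| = 6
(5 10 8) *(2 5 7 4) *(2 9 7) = (2 5 10 8)(4 9 7) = [0, 1, 5, 3, 9, 10, 6, 4, 2, 7, 8]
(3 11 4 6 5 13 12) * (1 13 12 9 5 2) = (1 13 9 5 12 3 11 4 6 2) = [0, 13, 1, 11, 6, 12, 2, 7, 8, 5, 10, 4, 3, 9]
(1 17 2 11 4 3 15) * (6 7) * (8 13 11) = [0, 17, 8, 15, 3, 5, 7, 6, 13, 9, 10, 4, 12, 11, 14, 1, 16, 2] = (1 17 2 8 13 11 4 3 15)(6 7)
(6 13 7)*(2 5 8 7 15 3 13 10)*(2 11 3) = (2 5 8 7 6 10 11 3 13 15) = [0, 1, 5, 13, 4, 8, 10, 6, 7, 9, 11, 3, 12, 15, 14, 2]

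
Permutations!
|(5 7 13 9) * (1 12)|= |(1 12)(5 7 13 9)|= 4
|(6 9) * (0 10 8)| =6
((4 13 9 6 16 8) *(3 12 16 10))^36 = ((3 12 16 8 4 13 9 6 10))^36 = (16)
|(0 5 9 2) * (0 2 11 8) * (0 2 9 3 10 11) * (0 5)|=7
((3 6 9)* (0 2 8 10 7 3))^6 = (0 6 7 8)(2 9 3 10)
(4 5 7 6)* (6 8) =(4 5 7 8 6) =[0, 1, 2, 3, 5, 7, 4, 8, 6]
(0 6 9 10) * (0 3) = (0 6 9 10 3) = [6, 1, 2, 0, 4, 5, 9, 7, 8, 10, 3]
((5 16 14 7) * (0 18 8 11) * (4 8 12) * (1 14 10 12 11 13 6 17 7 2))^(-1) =(0 11 18)(1 2 14)(4 12 10 16 5 7 17 6 13 8)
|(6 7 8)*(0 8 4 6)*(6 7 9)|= 2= |(0 8)(4 7)(6 9)|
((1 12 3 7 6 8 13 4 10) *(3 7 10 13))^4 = ((1 12 7 6 8 3 10)(4 13))^4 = (13)(1 8 12 3 7 10 6)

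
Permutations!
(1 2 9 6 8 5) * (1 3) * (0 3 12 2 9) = (0 3 1 9 6 8 5 12 2) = [3, 9, 0, 1, 4, 12, 8, 7, 5, 6, 10, 11, 2]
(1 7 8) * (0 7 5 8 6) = (0 7 6)(1 5 8) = [7, 5, 2, 3, 4, 8, 0, 6, 1]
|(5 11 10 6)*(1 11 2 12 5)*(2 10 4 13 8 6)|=|(1 11 4 13 8 6)(2 12 5 10)|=12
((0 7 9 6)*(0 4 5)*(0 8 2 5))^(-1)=(0 4 6 9 7)(2 8 5)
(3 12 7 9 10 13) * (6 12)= (3 6 12 7 9 10 13)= [0, 1, 2, 6, 4, 5, 12, 9, 8, 10, 13, 11, 7, 3]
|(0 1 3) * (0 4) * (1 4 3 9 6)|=6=|(0 4)(1 9 6)|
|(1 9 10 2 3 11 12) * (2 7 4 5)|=10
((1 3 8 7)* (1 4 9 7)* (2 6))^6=(9)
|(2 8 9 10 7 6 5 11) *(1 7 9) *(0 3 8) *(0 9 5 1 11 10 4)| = 42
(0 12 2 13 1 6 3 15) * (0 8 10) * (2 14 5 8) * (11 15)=(0 12 14 5 8 10)(1 6 3 11 15 2 13)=[12, 6, 13, 11, 4, 8, 3, 7, 10, 9, 0, 15, 14, 1, 5, 2]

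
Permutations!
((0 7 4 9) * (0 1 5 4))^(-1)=((0 7)(1 5 4 9))^(-1)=(0 7)(1 9 4 5)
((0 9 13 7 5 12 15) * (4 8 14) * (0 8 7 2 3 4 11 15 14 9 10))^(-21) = (0 10)(2 7 14 8)(3 5 11 9)(4 12 15 13)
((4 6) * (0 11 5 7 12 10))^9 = (0 7)(4 6)(5 10)(11 12)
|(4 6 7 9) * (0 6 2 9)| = 3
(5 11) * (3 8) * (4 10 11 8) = [0, 1, 2, 4, 10, 8, 6, 7, 3, 9, 11, 5] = (3 4 10 11 5 8)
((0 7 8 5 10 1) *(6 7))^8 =(0 6 7 8 5 10 1)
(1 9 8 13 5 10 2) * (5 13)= [0, 9, 1, 3, 4, 10, 6, 7, 5, 8, 2, 11, 12, 13]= (13)(1 9 8 5 10 2)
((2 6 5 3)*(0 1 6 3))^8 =((0 1 6 5)(2 3))^8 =(6)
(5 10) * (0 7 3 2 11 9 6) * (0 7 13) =(0 13)(2 11 9 6 7 3)(5 10) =[13, 1, 11, 2, 4, 10, 7, 3, 8, 6, 5, 9, 12, 0]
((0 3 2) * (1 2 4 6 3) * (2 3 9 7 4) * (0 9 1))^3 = ((1 3 2 9 7 4 6))^3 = (1 9 6 2 4 3 7)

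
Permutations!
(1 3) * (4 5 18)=(1 3)(4 5 18)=[0, 3, 2, 1, 5, 18, 6, 7, 8, 9, 10, 11, 12, 13, 14, 15, 16, 17, 4]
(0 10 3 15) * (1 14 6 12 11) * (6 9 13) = (0 10 3 15)(1 14 9 13 6 12 11) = [10, 14, 2, 15, 4, 5, 12, 7, 8, 13, 3, 1, 11, 6, 9, 0]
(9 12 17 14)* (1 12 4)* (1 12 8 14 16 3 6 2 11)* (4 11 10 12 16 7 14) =(1 8 4 16 3 6 2 10 12 17 7 14 9 11) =[0, 8, 10, 6, 16, 5, 2, 14, 4, 11, 12, 1, 17, 13, 9, 15, 3, 7]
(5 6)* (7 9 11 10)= (5 6)(7 9 11 10)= [0, 1, 2, 3, 4, 6, 5, 9, 8, 11, 7, 10]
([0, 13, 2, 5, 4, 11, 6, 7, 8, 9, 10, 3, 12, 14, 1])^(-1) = (1 14 13)(3 11 5)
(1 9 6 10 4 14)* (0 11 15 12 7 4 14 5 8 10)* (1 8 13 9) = [11, 1, 2, 3, 5, 13, 0, 4, 10, 6, 14, 15, 7, 9, 8, 12] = (0 11 15 12 7 4 5 13 9 6)(8 10 14)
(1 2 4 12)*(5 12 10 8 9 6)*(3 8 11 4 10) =[0, 2, 10, 8, 3, 12, 5, 7, 9, 6, 11, 4, 1] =(1 2 10 11 4 3 8 9 6 5 12)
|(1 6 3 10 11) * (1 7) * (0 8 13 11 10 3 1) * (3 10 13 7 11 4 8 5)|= |(0 5 3 10 13 4 8 7)(1 6)|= 8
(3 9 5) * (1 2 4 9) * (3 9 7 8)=[0, 2, 4, 1, 7, 9, 6, 8, 3, 5]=(1 2 4 7 8 3)(5 9)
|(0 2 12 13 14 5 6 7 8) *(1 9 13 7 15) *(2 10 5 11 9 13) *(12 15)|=|(0 10 5 6 12 7 8)(1 13 14 11 9 2 15)|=7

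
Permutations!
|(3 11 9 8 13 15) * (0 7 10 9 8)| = 20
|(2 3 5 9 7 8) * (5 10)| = |(2 3 10 5 9 7 8)| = 7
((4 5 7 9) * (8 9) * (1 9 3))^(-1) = ((1 9 4 5 7 8 3))^(-1) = (1 3 8 7 5 4 9)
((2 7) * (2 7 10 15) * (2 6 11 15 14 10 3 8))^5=((2 3 8)(6 11 15)(10 14))^5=(2 8 3)(6 15 11)(10 14)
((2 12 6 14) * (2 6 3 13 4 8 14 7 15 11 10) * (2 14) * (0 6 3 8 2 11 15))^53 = ((15)(0 6 7)(2 12 8 11 10 14 3 13 4))^53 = (15)(0 7 6)(2 4 13 3 14 10 11 8 12)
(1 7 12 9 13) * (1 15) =(1 7 12 9 13 15) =[0, 7, 2, 3, 4, 5, 6, 12, 8, 13, 10, 11, 9, 15, 14, 1]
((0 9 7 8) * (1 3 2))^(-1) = (0 8 7 9)(1 2 3)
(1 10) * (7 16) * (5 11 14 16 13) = (1 10)(5 11 14 16 7 13) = [0, 10, 2, 3, 4, 11, 6, 13, 8, 9, 1, 14, 12, 5, 16, 15, 7]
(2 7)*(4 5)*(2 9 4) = [0, 1, 7, 3, 5, 2, 6, 9, 8, 4] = (2 7 9 4 5)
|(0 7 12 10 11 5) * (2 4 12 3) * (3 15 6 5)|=30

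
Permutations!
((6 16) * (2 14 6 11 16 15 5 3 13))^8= (16)(2 14 6 15 5 3 13)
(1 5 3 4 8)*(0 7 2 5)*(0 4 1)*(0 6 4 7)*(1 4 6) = (1 7 2 5 3 4 8) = [0, 7, 5, 4, 8, 3, 6, 2, 1]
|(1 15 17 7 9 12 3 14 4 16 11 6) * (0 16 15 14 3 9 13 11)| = |(0 16)(1 14 4 15 17 7 13 11 6)(9 12)| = 18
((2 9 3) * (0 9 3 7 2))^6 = (0 9 7 2 3)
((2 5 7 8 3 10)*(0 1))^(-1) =(0 1)(2 10 3 8 7 5)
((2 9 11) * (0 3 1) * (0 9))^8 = ((0 3 1 9 11 2))^8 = (0 1 11)(2 3 9)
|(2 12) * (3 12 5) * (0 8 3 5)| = |(0 8 3 12 2)| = 5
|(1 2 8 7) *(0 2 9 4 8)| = 10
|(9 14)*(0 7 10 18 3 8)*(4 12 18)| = |(0 7 10 4 12 18 3 8)(9 14)| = 8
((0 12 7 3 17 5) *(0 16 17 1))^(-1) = (0 1 3 7 12)(5 17 16)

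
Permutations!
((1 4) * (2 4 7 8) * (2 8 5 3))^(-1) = (8)(1 4 2 3 5 7)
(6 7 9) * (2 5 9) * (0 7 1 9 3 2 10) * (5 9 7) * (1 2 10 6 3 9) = (0 5 9 3 10)(1 7 6 2) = [5, 7, 1, 10, 4, 9, 2, 6, 8, 3, 0]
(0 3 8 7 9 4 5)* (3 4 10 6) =[4, 1, 2, 8, 5, 0, 3, 9, 7, 10, 6] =(0 4 5)(3 8 7 9 10 6)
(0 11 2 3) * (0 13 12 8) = (0 11 2 3 13 12 8) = [11, 1, 3, 13, 4, 5, 6, 7, 0, 9, 10, 2, 8, 12]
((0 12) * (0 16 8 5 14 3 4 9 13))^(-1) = ((0 12 16 8 5 14 3 4 9 13))^(-1) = (0 13 9 4 3 14 5 8 16 12)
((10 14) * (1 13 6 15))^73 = ((1 13 6 15)(10 14))^73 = (1 13 6 15)(10 14)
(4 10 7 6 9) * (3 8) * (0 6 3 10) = (0 6 9 4)(3 8 10 7) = [6, 1, 2, 8, 0, 5, 9, 3, 10, 4, 7]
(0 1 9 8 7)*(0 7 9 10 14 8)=(0 1 10 14 8 9)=[1, 10, 2, 3, 4, 5, 6, 7, 9, 0, 14, 11, 12, 13, 8]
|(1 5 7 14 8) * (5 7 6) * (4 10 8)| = |(1 7 14 4 10 8)(5 6)| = 6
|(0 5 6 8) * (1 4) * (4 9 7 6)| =8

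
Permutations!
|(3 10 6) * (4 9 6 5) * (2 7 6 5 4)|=|(2 7 6 3 10 4 9 5)|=8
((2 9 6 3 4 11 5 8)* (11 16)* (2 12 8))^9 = ((2 9 6 3 4 16 11 5)(8 12))^9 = (2 9 6 3 4 16 11 5)(8 12)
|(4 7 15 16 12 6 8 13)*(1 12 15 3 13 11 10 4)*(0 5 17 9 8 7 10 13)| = 12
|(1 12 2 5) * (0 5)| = 5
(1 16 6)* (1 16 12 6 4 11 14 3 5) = (1 12 6 16 4 11 14 3 5) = [0, 12, 2, 5, 11, 1, 16, 7, 8, 9, 10, 14, 6, 13, 3, 15, 4]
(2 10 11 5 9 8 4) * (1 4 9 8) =(1 4 2 10 11 5 8 9) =[0, 4, 10, 3, 2, 8, 6, 7, 9, 1, 11, 5]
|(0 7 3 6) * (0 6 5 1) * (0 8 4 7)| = |(1 8 4 7 3 5)| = 6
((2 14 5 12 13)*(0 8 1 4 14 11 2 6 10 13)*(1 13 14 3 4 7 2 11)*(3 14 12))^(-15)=((0 8 13 6 10 12)(1 7 2)(3 4 14 5))^(-15)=(0 6)(3 4 14 5)(8 10)(12 13)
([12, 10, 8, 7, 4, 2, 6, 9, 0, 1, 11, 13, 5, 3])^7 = [5, 1, 0, 3, 4, 8, 6, 7, 12, 9, 10, 11, 2, 13]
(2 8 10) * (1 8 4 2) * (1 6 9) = (1 8 10 6 9)(2 4) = [0, 8, 4, 3, 2, 5, 9, 7, 10, 1, 6]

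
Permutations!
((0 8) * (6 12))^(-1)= (0 8)(6 12)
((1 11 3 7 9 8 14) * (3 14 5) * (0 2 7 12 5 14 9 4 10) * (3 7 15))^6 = ((0 2 15 3 12 5 7 4 10)(1 11 9 8 14))^6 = (0 7 3)(1 11 9 8 14)(2 4 12)(5 15 10)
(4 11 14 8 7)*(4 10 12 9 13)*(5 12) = [0, 1, 2, 3, 11, 12, 6, 10, 7, 13, 5, 14, 9, 4, 8] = (4 11 14 8 7 10 5 12 9 13)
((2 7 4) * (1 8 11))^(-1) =(1 11 8)(2 4 7)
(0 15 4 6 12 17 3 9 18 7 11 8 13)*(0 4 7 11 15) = [0, 1, 2, 9, 6, 5, 12, 15, 13, 18, 10, 8, 17, 4, 14, 7, 16, 3, 11] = (3 9 18 11 8 13 4 6 12 17)(7 15)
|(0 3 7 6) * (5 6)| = |(0 3 7 5 6)| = 5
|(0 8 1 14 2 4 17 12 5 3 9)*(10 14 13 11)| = |(0 8 1 13 11 10 14 2 4 17 12 5 3 9)| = 14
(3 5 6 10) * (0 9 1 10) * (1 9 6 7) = (0 6)(1 10 3 5 7) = [6, 10, 2, 5, 4, 7, 0, 1, 8, 9, 3]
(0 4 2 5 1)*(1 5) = (5)(0 4 2 1) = [4, 0, 1, 3, 2, 5]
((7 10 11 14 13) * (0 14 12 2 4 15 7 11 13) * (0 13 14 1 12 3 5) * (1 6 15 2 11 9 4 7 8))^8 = (0 5 3 11 12 1 8 15 6)(2 7 10 14 13 9 4)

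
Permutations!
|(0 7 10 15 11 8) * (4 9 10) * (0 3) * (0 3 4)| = 6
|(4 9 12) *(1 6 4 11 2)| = |(1 6 4 9 12 11 2)| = 7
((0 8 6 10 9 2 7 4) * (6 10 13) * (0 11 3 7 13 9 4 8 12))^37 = (0 12)(2 13 6 9)(3 7 8 10 4 11)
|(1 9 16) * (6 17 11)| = 3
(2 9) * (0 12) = (0 12)(2 9) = [12, 1, 9, 3, 4, 5, 6, 7, 8, 2, 10, 11, 0]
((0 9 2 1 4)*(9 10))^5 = ((0 10 9 2 1 4))^5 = (0 4 1 2 9 10)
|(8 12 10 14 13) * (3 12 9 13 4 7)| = 6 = |(3 12 10 14 4 7)(8 9 13)|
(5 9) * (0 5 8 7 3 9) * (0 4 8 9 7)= (9)(0 5 4 8)(3 7)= [5, 1, 2, 7, 8, 4, 6, 3, 0, 9]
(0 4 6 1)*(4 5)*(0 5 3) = (0 3)(1 5 4 6) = [3, 5, 2, 0, 6, 4, 1]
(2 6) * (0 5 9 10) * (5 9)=(0 9 10)(2 6)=[9, 1, 6, 3, 4, 5, 2, 7, 8, 10, 0]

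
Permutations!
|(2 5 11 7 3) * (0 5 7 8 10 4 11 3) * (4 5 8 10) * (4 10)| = 14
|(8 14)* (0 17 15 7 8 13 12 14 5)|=|(0 17 15 7 8 5)(12 14 13)|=6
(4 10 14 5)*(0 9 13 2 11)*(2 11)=(0 9 13 11)(4 10 14 5)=[9, 1, 2, 3, 10, 4, 6, 7, 8, 13, 14, 0, 12, 11, 5]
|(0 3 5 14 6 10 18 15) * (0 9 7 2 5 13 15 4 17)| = 14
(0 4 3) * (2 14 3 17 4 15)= (0 15 2 14 3)(4 17)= [15, 1, 14, 0, 17, 5, 6, 7, 8, 9, 10, 11, 12, 13, 3, 2, 16, 4]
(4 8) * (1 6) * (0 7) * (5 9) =(0 7)(1 6)(4 8)(5 9) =[7, 6, 2, 3, 8, 9, 1, 0, 4, 5]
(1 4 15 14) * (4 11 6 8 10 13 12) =(1 11 6 8 10 13 12 4 15 14) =[0, 11, 2, 3, 15, 5, 8, 7, 10, 9, 13, 6, 4, 12, 1, 14]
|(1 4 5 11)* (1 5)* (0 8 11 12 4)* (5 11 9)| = 7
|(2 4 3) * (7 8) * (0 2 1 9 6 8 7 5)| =9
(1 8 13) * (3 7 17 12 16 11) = (1 8 13)(3 7 17 12 16 11) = [0, 8, 2, 7, 4, 5, 6, 17, 13, 9, 10, 3, 16, 1, 14, 15, 11, 12]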